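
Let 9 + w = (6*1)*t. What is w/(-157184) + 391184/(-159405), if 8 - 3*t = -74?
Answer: -61512573631/25055915520 ≈ -2.4550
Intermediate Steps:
t = 82/3 (t = 8/3 - ⅓*(-74) = 8/3 + 74/3 = 82/3 ≈ 27.333)
w = 155 (w = -9 + (6*1)*(82/3) = -9 + 6*(82/3) = -9 + 164 = 155)
w/(-157184) + 391184/(-159405) = 155/(-157184) + 391184/(-159405) = 155*(-1/157184) + 391184*(-1/159405) = -155/157184 - 391184/159405 = -61512573631/25055915520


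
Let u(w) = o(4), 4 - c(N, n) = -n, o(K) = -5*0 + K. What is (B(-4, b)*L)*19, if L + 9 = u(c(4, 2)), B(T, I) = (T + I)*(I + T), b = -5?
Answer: -7695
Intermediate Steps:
B(T, I) = (I + T)² (B(T, I) = (I + T)*(I + T) = (I + T)²)
o(K) = K (o(K) = 0 + K = K)
c(N, n) = 4 + n (c(N, n) = 4 - (-1)*n = 4 + n)
u(w) = 4
L = -5 (L = -9 + 4 = -5)
(B(-4, b)*L)*19 = ((-5 - 4)²*(-5))*19 = ((-9)²*(-5))*19 = (81*(-5))*19 = -405*19 = -7695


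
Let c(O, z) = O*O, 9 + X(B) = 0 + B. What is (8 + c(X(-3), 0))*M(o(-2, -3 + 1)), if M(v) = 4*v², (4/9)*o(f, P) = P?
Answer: 12312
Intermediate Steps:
o(f, P) = 9*P/4
X(B) = -9 + B (X(B) = -9 + (0 + B) = -9 + B)
c(O, z) = O²
(8 + c(X(-3), 0))*M(o(-2, -3 + 1)) = (8 + (-9 - 3)²)*(4*(9*(-3 + 1)/4)²) = (8 + (-12)²)*(4*((9/4)*(-2))²) = (8 + 144)*(4*(-9/2)²) = 152*(4*(81/4)) = 152*81 = 12312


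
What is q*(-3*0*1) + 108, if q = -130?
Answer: 108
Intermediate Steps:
q*(-3*0*1) + 108 = -130*(-3*0) + 108 = -0 + 108 = -130*0 + 108 = 0 + 108 = 108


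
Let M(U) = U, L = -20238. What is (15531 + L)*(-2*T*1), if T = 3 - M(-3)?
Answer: 56484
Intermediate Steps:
T = 6 (T = 3 - 1*(-3) = 3 + 3 = 6)
(15531 + L)*(-2*T*1) = (15531 - 20238)*(-2*6*1) = -(-56484) = -4707*(-12) = 56484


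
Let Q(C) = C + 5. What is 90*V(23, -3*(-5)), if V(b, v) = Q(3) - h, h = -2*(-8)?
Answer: -720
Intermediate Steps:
h = 16
Q(C) = 5 + C
V(b, v) = -8 (V(b, v) = (5 + 3) - 1*16 = 8 - 16 = -8)
90*V(23, -3*(-5)) = 90*(-8) = -720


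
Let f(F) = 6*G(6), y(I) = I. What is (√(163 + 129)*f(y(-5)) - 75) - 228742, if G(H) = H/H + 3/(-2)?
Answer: -228817 - 6*√73 ≈ -2.2887e+5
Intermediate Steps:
G(H) = -½ (G(H) = 1 + 3*(-½) = 1 - 3/2 = -½)
f(F) = -3 (f(F) = 6*(-½) = -3)
(√(163 + 129)*f(y(-5)) - 75) - 228742 = (√(163 + 129)*(-3) - 75) - 228742 = (√292*(-3) - 75) - 228742 = ((2*√73)*(-3) - 75) - 228742 = (-6*√73 - 75) - 228742 = (-75 - 6*√73) - 228742 = -228817 - 6*√73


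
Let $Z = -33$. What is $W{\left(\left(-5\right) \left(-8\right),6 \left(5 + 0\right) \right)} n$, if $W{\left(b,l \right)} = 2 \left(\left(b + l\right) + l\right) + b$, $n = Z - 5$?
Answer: $-9120$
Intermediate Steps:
$n = -38$ ($n = -33 - 5 = -38$)
$W{\left(b,l \right)} = 3 b + 4 l$ ($W{\left(b,l \right)} = 2 \left(b + 2 l\right) + b = \left(2 b + 4 l\right) + b = 3 b + 4 l$)
$W{\left(\left(-5\right) \left(-8\right),6 \left(5 + 0\right) \right)} n = \left(3 \left(\left(-5\right) \left(-8\right)\right) + 4 \cdot 6 \left(5 + 0\right)\right) \left(-38\right) = \left(3 \cdot 40 + 4 \cdot 6 \cdot 5\right) \left(-38\right) = \left(120 + 4 \cdot 30\right) \left(-38\right) = \left(120 + 120\right) \left(-38\right) = 240 \left(-38\right) = -9120$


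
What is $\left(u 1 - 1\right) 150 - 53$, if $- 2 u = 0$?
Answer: $-203$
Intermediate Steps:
$u = 0$ ($u = \left(- \frac{1}{2}\right) 0 = 0$)
$\left(u 1 - 1\right) 150 - 53 = \left(0 \cdot 1 - 1\right) 150 - 53 = \left(0 - 1\right) 150 - 53 = \left(-1\right) 150 - 53 = -150 - 53 = -203$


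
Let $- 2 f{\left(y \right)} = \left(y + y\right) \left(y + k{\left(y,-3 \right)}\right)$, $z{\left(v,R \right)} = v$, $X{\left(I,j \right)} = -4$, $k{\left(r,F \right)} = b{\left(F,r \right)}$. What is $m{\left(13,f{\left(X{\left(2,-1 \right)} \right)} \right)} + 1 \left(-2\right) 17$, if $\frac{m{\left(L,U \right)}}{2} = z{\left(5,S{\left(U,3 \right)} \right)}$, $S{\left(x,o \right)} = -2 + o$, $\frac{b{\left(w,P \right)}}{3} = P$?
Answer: $-24$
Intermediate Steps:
$b{\left(w,P \right)} = 3 P$
$k{\left(r,F \right)} = 3 r$
$f{\left(y \right)} = - 4 y^{2}$ ($f{\left(y \right)} = - \frac{\left(y + y\right) \left(y + 3 y\right)}{2} = - \frac{2 y 4 y}{2} = - \frac{8 y^{2}}{2} = - 4 y^{2}$)
$m{\left(L,U \right)} = 10$ ($m{\left(L,U \right)} = 2 \cdot 5 = 10$)
$m{\left(13,f{\left(X{\left(2,-1 \right)} \right)} \right)} + 1 \left(-2\right) 17 = 10 + 1 \left(-2\right) 17 = 10 - 34 = -24$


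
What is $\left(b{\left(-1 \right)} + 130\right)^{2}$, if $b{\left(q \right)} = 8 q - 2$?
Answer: $14400$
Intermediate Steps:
$b{\left(q \right)} = -2 + 8 q$
$\left(b{\left(-1 \right)} + 130\right)^{2} = \left(\left(-2 + 8 \left(-1\right)\right) + 130\right)^{2} = \left(\left(-2 - 8\right) + 130\right)^{2} = \left(-10 + 130\right)^{2} = 120^{2} = 14400$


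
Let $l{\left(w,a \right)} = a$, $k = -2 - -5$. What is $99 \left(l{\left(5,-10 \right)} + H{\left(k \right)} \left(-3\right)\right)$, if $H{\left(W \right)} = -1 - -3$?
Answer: $-1584$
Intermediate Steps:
$k = 3$ ($k = -2 + 5 = 3$)
$H{\left(W \right)} = 2$ ($H{\left(W \right)} = -1 + 3 = 2$)
$99 \left(l{\left(5,-10 \right)} + H{\left(k \right)} \left(-3\right)\right) = 99 \left(-10 + 2 \left(-3\right)\right) = 99 \left(-10 - 6\right) = 99 \left(-16\right) = -1584$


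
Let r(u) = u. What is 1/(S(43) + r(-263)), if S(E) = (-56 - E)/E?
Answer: -43/11408 ≈ -0.0037693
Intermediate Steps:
S(E) = (-56 - E)/E
1/(S(43) + r(-263)) = 1/((-56 - 1*43)/43 - 263) = 1/((-56 - 43)/43 - 263) = 1/((1/43)*(-99) - 263) = 1/(-99/43 - 263) = 1/(-11408/43) = -43/11408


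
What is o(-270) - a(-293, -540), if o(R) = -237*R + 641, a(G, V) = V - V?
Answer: 64631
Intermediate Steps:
a(G, V) = 0
o(R) = 641 - 237*R
o(-270) - a(-293, -540) = (641 - 237*(-270)) - 1*0 = (641 + 63990) + 0 = 64631 + 0 = 64631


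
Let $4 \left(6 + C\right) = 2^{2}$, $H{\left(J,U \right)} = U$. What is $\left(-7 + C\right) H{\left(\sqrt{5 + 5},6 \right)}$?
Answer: $-72$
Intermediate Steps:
$C = -5$ ($C = -6 + \frac{2^{2}}{4} = -6 + \frac{1}{4} \cdot 4 = -6 + 1 = -5$)
$\left(-7 + C\right) H{\left(\sqrt{5 + 5},6 \right)} = \left(-7 - 5\right) 6 = \left(-12\right) 6 = -72$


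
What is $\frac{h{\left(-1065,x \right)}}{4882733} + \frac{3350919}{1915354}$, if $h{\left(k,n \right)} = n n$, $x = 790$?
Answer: $\frac{17557015213027}{9352162182482} \approx 1.8773$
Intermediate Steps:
$h{\left(k,n \right)} = n^{2}$
$\frac{h{\left(-1065,x \right)}}{4882733} + \frac{3350919}{1915354} = \frac{790^{2}}{4882733} + \frac{3350919}{1915354} = 624100 \cdot \frac{1}{4882733} + 3350919 \cdot \frac{1}{1915354} = \frac{624100}{4882733} + \frac{3350919}{1915354} = \frac{17557015213027}{9352162182482}$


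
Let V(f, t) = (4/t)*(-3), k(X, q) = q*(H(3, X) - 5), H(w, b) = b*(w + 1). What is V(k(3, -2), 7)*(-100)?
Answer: 1200/7 ≈ 171.43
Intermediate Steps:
H(w, b) = b*(1 + w)
k(X, q) = q*(-5 + 4*X) (k(X, q) = q*(X*(1 + 3) - 5) = q*(X*4 - 5) = q*(4*X - 5) = q*(-5 + 4*X))
V(f, t) = -12/t
V(k(3, -2), 7)*(-100) = -12/7*(-100) = 1200/7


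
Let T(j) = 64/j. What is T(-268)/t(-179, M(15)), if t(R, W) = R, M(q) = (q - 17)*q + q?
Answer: 16/11993 ≈ 0.0013341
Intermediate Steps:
M(q) = q + q*(-17 + q) (M(q) = (-17 + q)*q + q = q*(-17 + q) + q = q + q*(-17 + q))
T(-268)/t(-179, M(15)) = (64/(-268))/(-179) = (64*(-1/268))*(-1/179) = -16/67*(-1/179) = 16/11993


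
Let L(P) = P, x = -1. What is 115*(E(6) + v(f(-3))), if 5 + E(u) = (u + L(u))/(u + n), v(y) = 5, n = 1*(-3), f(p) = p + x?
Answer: 460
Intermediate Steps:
f(p) = -1 + p (f(p) = p - 1 = -1 + p)
n = -3
E(u) = -5 + 2*u/(-3 + u) (E(u) = -5 + (u + u)/(u - 3) = -5 + (2*u)/(-3 + u) = -5 + 2*u/(-3 + u))
115*(E(6) + v(f(-3))) = 115*(3*(5 - 1*6)/(-3 + 6) + 5) = 115*(3*(5 - 6)/3 + 5) = 115*(3*(⅓)*(-1) + 5) = 115*(-1 + 5) = 115*4 = 460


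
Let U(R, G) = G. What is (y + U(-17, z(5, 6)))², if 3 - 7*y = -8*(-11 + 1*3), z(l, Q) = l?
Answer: 676/49 ≈ 13.796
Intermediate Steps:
y = -61/7 (y = 3/7 - (-8)*(-11 + 1*3)/7 = 3/7 - (-8)*(-11 + 3)/7 = 3/7 - (-8)*(-8)/7 = 3/7 - ⅐*64 = 3/7 - 64/7 = -61/7 ≈ -8.7143)
(y + U(-17, z(5, 6)))² = (-61/7 + 5)² = (-26/7)² = 676/49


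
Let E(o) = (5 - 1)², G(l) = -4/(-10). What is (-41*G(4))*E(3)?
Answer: -1312/5 ≈ -262.40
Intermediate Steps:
G(l) = ⅖ (G(l) = -4*(-⅒) = ⅖)
E(o) = 16 (E(o) = 4² = 16)
(-41*G(4))*E(3) = -41*⅖*16 = -82/5*16 = -1312/5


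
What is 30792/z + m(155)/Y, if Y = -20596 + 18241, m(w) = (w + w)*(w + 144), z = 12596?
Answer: -54750404/1483179 ≈ -36.914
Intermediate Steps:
m(w) = 2*w*(144 + w) (m(w) = (2*w)*(144 + w) = 2*w*(144 + w))
Y = -2355
30792/z + m(155)/Y = 30792/12596 + (2*155*(144 + 155))/(-2355) = 30792*(1/12596) + (2*155*299)*(-1/2355) = 7698/3149 + 92690*(-1/2355) = 7698/3149 - 18538/471 = -54750404/1483179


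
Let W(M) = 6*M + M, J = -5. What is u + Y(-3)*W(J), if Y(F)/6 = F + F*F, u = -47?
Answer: -1307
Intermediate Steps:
W(M) = 7*M
Y(F) = 6*F + 6*F² (Y(F) = 6*(F + F*F) = 6*(F + F²) = 6*F + 6*F²)
u + Y(-3)*W(J) = -47 + (6*(-3)*(1 - 3))*(7*(-5)) = -47 + (6*(-3)*(-2))*(-35) = -47 + 36*(-35) = -47 - 1260 = -1307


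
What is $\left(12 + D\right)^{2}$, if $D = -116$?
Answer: $10816$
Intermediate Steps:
$\left(12 + D\right)^{2} = \left(12 - 116\right)^{2} = \left(-104\right)^{2} = 10816$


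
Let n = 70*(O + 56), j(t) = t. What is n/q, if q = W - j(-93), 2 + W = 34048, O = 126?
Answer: 1820/4877 ≈ 0.37318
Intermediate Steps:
W = 34046 (W = -2 + 34048 = 34046)
n = 12740 (n = 70*(126 + 56) = 70*182 = 12740)
q = 34139 (q = 34046 - 1*(-93) = 34046 + 93 = 34139)
n/q = 12740/34139 = 12740*(1/34139) = 1820/4877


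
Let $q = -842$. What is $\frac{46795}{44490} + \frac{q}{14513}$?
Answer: $\frac{128335051}{129136674} \approx 0.99379$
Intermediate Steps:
$\frac{46795}{44490} + \frac{q}{14513} = \frac{46795}{44490} - \frac{842}{14513} = 46795 \cdot \frac{1}{44490} - \frac{842}{14513} = \frac{9359}{8898} - \frac{842}{14513} = \frac{128335051}{129136674}$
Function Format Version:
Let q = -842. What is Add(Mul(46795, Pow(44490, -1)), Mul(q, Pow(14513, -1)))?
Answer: Rational(128335051, 129136674) ≈ 0.99379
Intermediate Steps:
Add(Mul(46795, Pow(44490, -1)), Mul(q, Pow(14513, -1))) = Add(Mul(46795, Pow(44490, -1)), Mul(-842, Pow(14513, -1))) = Add(Mul(46795, Rational(1, 44490)), Mul(-842, Rational(1, 14513))) = Add(Rational(9359, 8898), Rational(-842, 14513)) = Rational(128335051, 129136674)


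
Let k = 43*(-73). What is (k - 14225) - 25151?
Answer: -42515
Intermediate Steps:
k = -3139
(k - 14225) - 25151 = (-3139 - 14225) - 25151 = -17364 - 25151 = -42515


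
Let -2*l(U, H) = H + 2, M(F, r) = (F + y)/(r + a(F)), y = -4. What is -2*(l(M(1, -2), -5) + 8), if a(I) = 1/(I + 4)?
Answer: -19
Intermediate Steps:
a(I) = 1/(4 + I)
M(F, r) = (-4 + F)/(r + 1/(4 + F)) (M(F, r) = (F - 4)/(r + 1/(4 + F)) = (-4 + F)/(r + 1/(4 + F)))
l(U, H) = -1 - H/2 (l(U, H) = -(H + 2)/2 = -(2 + H)/2 = -1 - H/2)
-2*(l(M(1, -2), -5) + 8) = -2*((-1 - 1/2*(-5)) + 8) = -2*((-1 + 5/2) + 8) = -2*(3/2 + 8) = -2*19/2 = -19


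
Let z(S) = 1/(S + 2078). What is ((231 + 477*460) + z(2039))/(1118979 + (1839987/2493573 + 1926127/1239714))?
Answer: 133118480011576910976/678153473153232032879 ≈ 0.19630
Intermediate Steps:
z(S) = 1/(2078 + S)
((231 + 477*460) + z(2039))/(1118979 + (1839987/2493573 + 1926127/1239714)) = ((231 + 477*460) + 1/(2078 + 2039))/(1118979 + (1839987/2493573 + 1926127/1239714)) = ((231 + 219420) + 1/4117)/(1118979 + (1839987*(1/2493573) + 1926127*(1/1239714))) = (219651 + 1/4117)/(1118979 + (613329/831191 + 275161/177102)) = 904303168/(4117*(1118979 + 337333139309/147205588482)) = 904303168/(4117*(164720299527139187/147205588482)) = (904303168/4117)*(147205588482/164720299527139187) = 133118480011576910976/678153473153232032879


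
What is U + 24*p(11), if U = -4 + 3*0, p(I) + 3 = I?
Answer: 188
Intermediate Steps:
p(I) = -3 + I
U = -4 (U = -4 + 0 = -4)
U + 24*p(11) = -4 + 24*(-3 + 11) = -4 + 24*8 = -4 + 192 = 188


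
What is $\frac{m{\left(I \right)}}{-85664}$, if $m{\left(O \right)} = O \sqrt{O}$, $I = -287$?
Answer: $\frac{287 i \sqrt{287}}{85664} \approx 0.056758 i$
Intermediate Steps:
$m{\left(O \right)} = O^{\frac{3}{2}}$
$\frac{m{\left(I \right)}}{-85664} = \frac{\left(-287\right)^{\frac{3}{2}}}{-85664} = - 287 i \sqrt{287} \left(- \frac{1}{85664}\right) = \frac{287 i \sqrt{287}}{85664}$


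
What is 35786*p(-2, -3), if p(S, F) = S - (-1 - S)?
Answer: -107358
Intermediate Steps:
p(S, F) = 1 + 2*S (p(S, F) = S + (1 + S) = 1 + 2*S)
35786*p(-2, -3) = 35786*(1 + 2*(-2)) = 35786*(1 - 4) = 35786*(-3) = -107358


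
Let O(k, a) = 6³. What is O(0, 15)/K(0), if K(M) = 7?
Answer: 216/7 ≈ 30.857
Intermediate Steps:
O(k, a) = 216
O(0, 15)/K(0) = 216/7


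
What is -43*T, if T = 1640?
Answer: -70520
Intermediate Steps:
-43*T = -43*1640 = -70520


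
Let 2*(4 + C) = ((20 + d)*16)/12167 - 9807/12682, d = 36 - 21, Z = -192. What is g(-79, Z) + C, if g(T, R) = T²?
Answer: 1924649605907/308603788 ≈ 6236.6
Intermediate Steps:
d = 15
C = -1346635001/308603788 (C = -4 + (((20 + 15)*16)/12167 - 9807/12682)/2 = -4 + ((35*16)*(1/12167) - 9807*1/12682)/2 = -4 + (560*(1/12167) - 9807/12682)/2 = -4 + (560/12167 - 9807/12682)/2 = -4 + (½)*(-112219849/154301894) = -4 - 112219849/308603788 = -1346635001/308603788 ≈ -4.3636)
g(-79, Z) + C = (-79)² - 1346635001/308603788 = 6241 - 1346635001/308603788 = 1924649605907/308603788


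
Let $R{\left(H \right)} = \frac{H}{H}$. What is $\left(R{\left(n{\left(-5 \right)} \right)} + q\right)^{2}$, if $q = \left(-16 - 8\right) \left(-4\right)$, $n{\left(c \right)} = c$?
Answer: $9409$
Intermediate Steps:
$R{\left(H \right)} = 1$
$q = 96$ ($q = \left(-24\right) \left(-4\right) = 96$)
$\left(R{\left(n{\left(-5 \right)} \right)} + q\right)^{2} = \left(1 + 96\right)^{2} = 97^{2} = 9409$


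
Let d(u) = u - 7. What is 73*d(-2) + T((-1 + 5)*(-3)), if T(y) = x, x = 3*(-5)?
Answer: -672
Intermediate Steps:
x = -15
d(u) = -7 + u
T(y) = -15
73*d(-2) + T((-1 + 5)*(-3)) = 73*(-7 - 2) - 15 = 73*(-9) - 15 = -657 - 15 = -672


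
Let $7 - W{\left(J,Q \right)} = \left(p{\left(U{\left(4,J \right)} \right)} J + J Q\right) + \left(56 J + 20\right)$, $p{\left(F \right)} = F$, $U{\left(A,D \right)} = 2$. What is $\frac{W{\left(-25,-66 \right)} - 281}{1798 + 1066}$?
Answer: $- \frac{247}{1432} \approx -0.17249$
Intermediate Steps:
$W{\left(J,Q \right)} = -13 - 58 J - J Q$ ($W{\left(J,Q \right)} = 7 - \left(\left(2 J + J Q\right) + \left(56 J + 20\right)\right) = 7 - \left(\left(2 J + J Q\right) + \left(20 + 56 J\right)\right) = 7 - \left(20 + 58 J + J Q\right) = -13 - 58 J - J Q$)
$\frac{W{\left(-25,-66 \right)} - 281}{1798 + 1066} = \frac{\left(-13 - -1450 - \left(-25\right) \left(-66\right)\right) - 281}{1798 + 1066} = \frac{\left(-13 + 1450 - 1650\right) - 281}{2864} = \left(-213 - 281\right) \frac{1}{2864} = \left(-494\right) \frac{1}{2864} = - \frac{247}{1432}$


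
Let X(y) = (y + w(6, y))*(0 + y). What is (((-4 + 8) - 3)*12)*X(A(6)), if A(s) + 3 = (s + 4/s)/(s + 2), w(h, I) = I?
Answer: 338/3 ≈ 112.67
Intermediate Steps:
A(s) = -3 + (s + 4/s)/(2 + s) (A(s) = -3 + (s + 4/s)/(s + 2) = -3 + (s + 4/s)/(2 + s))
X(y) = 2*y**2 (X(y) = (y + y)*(0 + y) = (2*y)*y = 2*y**2)
(((-4 + 8) - 3)*12)*X(A(6)) = (((-4 + 8) - 3)*12)*(2*(2*(2 - 1*6**2 - 3*6)/(6*(2 + 6)))**2) = ((4 - 3)*12)*(2*(2*(1/6)*(2 - 1*36 - 18)/8)**2) = (1*12)*(2*(2*(1/6)*(1/8)*(2 - 36 - 18))**2) = 12*(2*(2*(1/6)*(1/8)*(-52))**2) = 12*(2*(-13/6)**2) = 12*(2*(169/36)) = 12*(169/18) = 338/3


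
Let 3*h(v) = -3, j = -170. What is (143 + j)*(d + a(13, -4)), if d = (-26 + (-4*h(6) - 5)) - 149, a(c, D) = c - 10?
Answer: 4671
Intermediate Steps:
a(c, D) = -10 + c
h(v) = -1 (h(v) = (⅓)*(-3) = -1)
d = -176 (d = (-26 + (-4*(-1) - 5)) - 149 = (-26 + (4 - 5)) - 149 = (-26 - 1) - 149 = -27 - 149 = -176)
(143 + j)*(d + a(13, -4)) = (143 - 170)*(-176 + (-10 + 13)) = -27*(-176 + 3) = -27*(-173) = 4671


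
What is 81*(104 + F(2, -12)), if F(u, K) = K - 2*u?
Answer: 7128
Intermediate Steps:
81*(104 + F(2, -12)) = 81*(104 + (-12 - 2*2)) = 81*(104 + (-12 - 4)) = 81*(104 - 16) = 81*88 = 7128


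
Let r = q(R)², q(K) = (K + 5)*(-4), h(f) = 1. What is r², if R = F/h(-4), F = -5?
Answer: 0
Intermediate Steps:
R = -5 (R = -5/1 = -5*1 = -5)
q(K) = -20 - 4*K (q(K) = (5 + K)*(-4) = -20 - 4*K)
r = 0 (r = (-20 - 4*(-5))² = (-20 + 20)² = 0² = 0)
r² = 0² = 0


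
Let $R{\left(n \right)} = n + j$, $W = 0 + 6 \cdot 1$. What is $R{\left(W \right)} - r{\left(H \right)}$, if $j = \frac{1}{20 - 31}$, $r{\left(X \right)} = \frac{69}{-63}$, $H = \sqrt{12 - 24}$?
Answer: $\frac{1618}{231} \approx 7.0043$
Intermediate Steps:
$H = 2 i \sqrt{3}$ ($H = \sqrt{-12} = 2 i \sqrt{3} \approx 3.4641 i$)
$r{\left(X \right)} = - \frac{23}{21}$ ($r{\left(X \right)} = 69 \left(- \frac{1}{63}\right) = - \frac{23}{21}$)
$j = - \frac{1}{11}$ ($j = \frac{1}{-11} = - \frac{1}{11} \approx -0.090909$)
$W = 6$ ($W = 0 + 6 = 6$)
$R{\left(n \right)} = - \frac{1}{11} + n$ ($R{\left(n \right)} = n - \frac{1}{11} = - \frac{1}{11} + n$)
$R{\left(W \right)} - r{\left(H \right)} = \left(- \frac{1}{11} + 6\right) - - \frac{23}{21} = \frac{65}{11} + \frac{23}{21} = \frac{1618}{231}$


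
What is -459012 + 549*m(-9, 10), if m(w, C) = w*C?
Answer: -508422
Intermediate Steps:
m(w, C) = C*w
-459012 + 549*m(-9, 10) = -459012 + 549*(10*(-9)) = -459012 + 549*(-90) = -459012 - 49410 = -508422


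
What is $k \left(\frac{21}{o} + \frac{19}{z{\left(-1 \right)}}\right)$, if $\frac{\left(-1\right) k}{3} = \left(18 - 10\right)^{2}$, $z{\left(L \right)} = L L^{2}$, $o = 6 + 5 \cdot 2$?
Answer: $3396$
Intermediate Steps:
$o = 16$ ($o = 6 + 10 = 16$)
$z{\left(L \right)} = L^{3}$
$k = -192$ ($k = - 3 \left(18 - 10\right)^{2} = - 3 \cdot 8^{2} = \left(-3\right) 64 = -192$)
$k \left(\frac{21}{o} + \frac{19}{z{\left(-1 \right)}}\right) = - 192 \left(\frac{21}{16} + \frac{19}{\left(-1\right)^{3}}\right) = - 192 \left(21 \cdot \frac{1}{16} + \frac{19}{-1}\right) = - 192 \left(\frac{21}{16} + 19 \left(-1\right)\right) = - 192 \left(\frac{21}{16} - 19\right) = \left(-192\right) \left(- \frac{283}{16}\right) = 3396$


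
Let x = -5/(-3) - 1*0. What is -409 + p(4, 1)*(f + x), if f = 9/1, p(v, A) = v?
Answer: -1099/3 ≈ -366.33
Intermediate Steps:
f = 9 (f = 9*1 = 9)
x = 5/3 (x = -5*(-⅓) + 0 = 5/3 + 0 = 5/3 ≈ 1.6667)
-409 + p(4, 1)*(f + x) = -409 + 4*(9 + 5/3) = -409 + 4*(32/3) = -409 + 128/3 = -1099/3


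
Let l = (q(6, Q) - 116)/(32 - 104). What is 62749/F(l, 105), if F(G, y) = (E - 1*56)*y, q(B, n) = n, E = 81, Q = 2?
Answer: 62749/2625 ≈ 23.904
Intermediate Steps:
l = 19/12 (l = (2 - 116)/(32 - 104) = -114/(-72) = -114*(-1/72) = 19/12 ≈ 1.5833)
F(G, y) = 25*y (F(G, y) = (81 - 1*56)*y = (81 - 56)*y = 25*y)
62749/F(l, 105) = 62749/((25*105)) = 62749/2625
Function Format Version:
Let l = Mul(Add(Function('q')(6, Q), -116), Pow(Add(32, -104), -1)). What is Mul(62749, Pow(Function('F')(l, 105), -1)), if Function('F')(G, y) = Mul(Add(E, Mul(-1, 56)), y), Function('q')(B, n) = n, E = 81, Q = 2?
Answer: Rational(62749, 2625) ≈ 23.904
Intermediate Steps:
l = Rational(19, 12) (l = Mul(Add(2, -116), Pow(Add(32, -104), -1)) = Mul(-114, Pow(-72, -1)) = Mul(-114, Rational(-1, 72)) = Rational(19, 12) ≈ 1.5833)
Function('F')(G, y) = Mul(25, y) (Function('F')(G, y) = Mul(Add(81, Mul(-1, 56)), y) = Mul(Add(81, -56), y) = Mul(25, y))
Mul(62749, Pow(Function('F')(l, 105), -1)) = Mul(62749, Pow(Mul(25, 105), -1)) = Mul(62749, Pow(2625, -1)) = Mul(62749, Rational(1, 2625)) = Rational(62749, 2625)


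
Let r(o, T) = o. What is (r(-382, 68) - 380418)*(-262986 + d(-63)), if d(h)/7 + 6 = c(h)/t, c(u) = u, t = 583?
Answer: 58394067312000/583 ≈ 1.0016e+11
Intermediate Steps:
d(h) = -42 + 7*h/583 (d(h) = -42 + 7*(h/583) = -42 + 7*h/583)
(r(-382, 68) - 380418)*(-262986 + d(-63)) = (-382 - 380418)*(-262986 + (-42 + (7/583)*(-63))) = -380800*(-262986 + (-42 - 441/583)) = -380800*(-262986 - 24927/583) = -380800*(-153345765/583) = 58394067312000/583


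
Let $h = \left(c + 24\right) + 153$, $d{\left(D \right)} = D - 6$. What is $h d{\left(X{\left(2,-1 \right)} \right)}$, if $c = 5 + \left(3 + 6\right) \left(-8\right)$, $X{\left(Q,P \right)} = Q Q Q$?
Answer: $220$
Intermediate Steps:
$X{\left(Q,P \right)} = Q^{3}$ ($X{\left(Q,P \right)} = Q^{2} Q = Q^{3}$)
$d{\left(D \right)} = -6 + D$
$c = -67$ ($c = 5 + 9 \left(-8\right) = 5 - 72 = -67$)
$h = 110$ ($h = \left(-67 + 24\right) + 153 = -43 + 153 = 110$)
$h d{\left(X{\left(2,-1 \right)} \right)} = 110 \left(-6 + 2^{3}\right) = 110 \left(-6 + 8\right) = 110 \cdot 2 = 220$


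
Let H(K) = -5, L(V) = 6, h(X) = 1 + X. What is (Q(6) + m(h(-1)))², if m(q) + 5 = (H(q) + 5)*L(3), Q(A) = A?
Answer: 1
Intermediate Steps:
m(q) = -5 (m(q) = -5 + (-5 + 5)*6 = -5 + 0*6 = -5 + 0 = -5)
(Q(6) + m(h(-1)))² = (6 - 5)² = 1² = 1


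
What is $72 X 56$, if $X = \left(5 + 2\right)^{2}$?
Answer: $197568$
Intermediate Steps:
$X = 49$ ($X = 7^{2} = 49$)
$72 X 56 = 72 \cdot 49 \cdot 56 = 3528 \cdot 56 = 197568$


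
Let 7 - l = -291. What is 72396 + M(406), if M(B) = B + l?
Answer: 73100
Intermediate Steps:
l = 298 (l = 7 - 1*(-291) = 7 + 291 = 298)
M(B) = 298 + B (M(B) = B + 298 = 298 + B)
72396 + M(406) = 72396 + (298 + 406) = 72396 + 704 = 73100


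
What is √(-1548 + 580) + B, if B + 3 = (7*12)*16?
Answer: 1341 + 22*I*√2 ≈ 1341.0 + 31.113*I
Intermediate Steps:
B = 1341 (B = -3 + (7*12)*16 = -3 + 84*16 = -3 + 1344 = 1341)
√(-1548 + 580) + B = √(-1548 + 580) + 1341 = √(-968) + 1341 = 22*I*√2 + 1341 = 1341 + 22*I*√2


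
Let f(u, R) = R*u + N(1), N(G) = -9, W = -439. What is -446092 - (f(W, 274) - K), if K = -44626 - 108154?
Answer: -478577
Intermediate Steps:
f(u, R) = -9 + R*u (f(u, R) = R*u - 9 = -9 + R*u)
K = -152780
-446092 - (f(W, 274) - K) = -446092 - ((-9 + 274*(-439)) - 1*(-152780)) = -446092 - ((-9 - 120286) + 152780) = -446092 - (-120295 + 152780) = -446092 - 1*32485 = -446092 - 32485 = -478577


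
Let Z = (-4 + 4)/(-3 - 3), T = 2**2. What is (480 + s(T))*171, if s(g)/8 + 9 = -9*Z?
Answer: 69768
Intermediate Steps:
T = 4
Z = 0 (Z = 0/(-6) = 0*(-1/6) = 0)
s(g) = -72 (s(g) = -72 + 8*(-9*0) = -72 + 8*0 = -72 + 0 = -72)
(480 + s(T))*171 = (480 - 72)*171 = 408*171 = 69768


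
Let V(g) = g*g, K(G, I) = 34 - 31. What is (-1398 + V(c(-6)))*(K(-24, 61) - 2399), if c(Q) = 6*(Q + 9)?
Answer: 2573304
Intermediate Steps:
K(G, I) = 3
c(Q) = 54 + 6*Q (c(Q) = 6*(9 + Q) = 54 + 6*Q)
V(g) = g**2
(-1398 + V(c(-6)))*(K(-24, 61) - 2399) = (-1398 + (54 + 6*(-6))**2)*(3 - 2399) = (-1398 + (54 - 36)**2)*(-2396) = (-1398 + 18**2)*(-2396) = (-1398 + 324)*(-2396) = -1074*(-2396) = 2573304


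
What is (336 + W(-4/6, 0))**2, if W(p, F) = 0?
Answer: 112896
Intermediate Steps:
(336 + W(-4/6, 0))**2 = (336 + 0)**2 = 336**2 = 112896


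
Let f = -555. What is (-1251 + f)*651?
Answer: -1175706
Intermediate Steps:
(-1251 + f)*651 = (-1251 - 555)*651 = -1806*651 = -1175706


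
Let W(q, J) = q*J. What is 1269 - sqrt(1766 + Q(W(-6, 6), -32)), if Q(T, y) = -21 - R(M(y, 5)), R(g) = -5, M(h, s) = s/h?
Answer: 1269 - 5*sqrt(70) ≈ 1227.2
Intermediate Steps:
W(q, J) = J*q
Q(T, y) = -16 (Q(T, y) = -21 - 1*(-5) = -21 + 5 = -16)
1269 - sqrt(1766 + Q(W(-6, 6), -32)) = 1269 - sqrt(1766 - 16) = 1269 - sqrt(1750) = 1269 - 5*sqrt(70)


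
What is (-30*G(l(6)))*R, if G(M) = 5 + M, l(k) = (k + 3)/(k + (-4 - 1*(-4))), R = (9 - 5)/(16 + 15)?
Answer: -780/31 ≈ -25.161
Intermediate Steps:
R = 4/31 ≈ 0.12903
l(k) = (3 + k)/k (l(k) = (3 + k)/(k + (-4 + 4)) = (3 + k)/(k + 0) = (3 + k)/k)
(-30*G(l(6)))*R = -30*(5 + (3 + 6)/6)*(4/31) = -30*(5 + (⅙)*9)*(4/31) = -30*(5 + 3/2)*(4/31) = -30*13/2*(4/31) = -195*4/31 = -780/31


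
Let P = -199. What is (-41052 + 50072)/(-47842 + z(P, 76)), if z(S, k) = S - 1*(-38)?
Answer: -9020/48003 ≈ -0.18790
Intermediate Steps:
z(S, k) = 38 + S (z(S, k) = S + 38 = 38 + S)
(-41052 + 50072)/(-47842 + z(P, 76)) = (-41052 + 50072)/(-47842 + (38 - 199)) = 9020/(-47842 - 161) = 9020/(-48003) = 9020*(-1/48003) = -9020/48003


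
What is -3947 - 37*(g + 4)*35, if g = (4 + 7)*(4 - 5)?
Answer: 5118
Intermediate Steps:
g = -11 (g = 11*(-1) = -11)
-3947 - 37*(g + 4)*35 = -3947 - 37*(-11 + 4)*35 = -3947 - 37*(-7)*35 = -3947 - (-259)*35 = -3947 - 1*(-9065) = -3947 + 9065 = 5118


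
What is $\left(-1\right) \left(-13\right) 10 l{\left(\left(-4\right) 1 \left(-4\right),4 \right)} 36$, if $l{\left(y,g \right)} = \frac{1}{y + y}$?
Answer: $\frac{585}{4} \approx 146.25$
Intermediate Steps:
$l{\left(y,g \right)} = \frac{1}{2 y}$
$\left(-1\right) \left(-13\right) 10 l{\left(\left(-4\right) 1 \left(-4\right),4 \right)} 36 = \left(-1\right) \left(-13\right) 10 \frac{1}{2 \left(-4\right) 1 \left(-4\right)} 36 = 13 \cdot 10 \frac{1}{2 \left(\left(-4\right) \left(-4\right)\right)} 36 = 13 \cdot 10 \frac{1}{2 \cdot 16} \cdot 36 = 13 \cdot 10 \cdot \frac{1}{2} \cdot \frac{1}{16} \cdot 36 = 13 \cdot 10 \cdot \frac{1}{32} \cdot 36 = 13 \cdot \frac{5}{16} \cdot 36 = \frac{65}{16} \cdot 36 = \frac{585}{4}$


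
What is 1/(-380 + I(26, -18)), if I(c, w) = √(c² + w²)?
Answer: -19/7170 - √10/14340 ≈ -0.0028705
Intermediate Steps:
1/(-380 + I(26, -18)) = 1/(-380 + √(26² + (-18)²)) = 1/(-380 + √(676 + 324)) = 1/(-380 + √1000) = 1/(-380 + 10*√10)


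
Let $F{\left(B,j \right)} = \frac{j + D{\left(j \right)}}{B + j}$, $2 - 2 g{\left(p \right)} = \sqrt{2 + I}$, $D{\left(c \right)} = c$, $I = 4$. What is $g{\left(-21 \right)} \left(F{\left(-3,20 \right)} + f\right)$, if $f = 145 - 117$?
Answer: $\frac{516}{17} - \frac{258 \sqrt{6}}{17} \approx -6.8217$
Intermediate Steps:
$f = 28$
$g{\left(p \right)} = 1 - \frac{\sqrt{6}}{2}$ ($g{\left(p \right)} = 1 - \frac{\sqrt{2 + 4}}{2} = 1 - \frac{\sqrt{6}}{2}$)
$F{\left(B,j \right)} = \frac{2 j}{B + j}$ ($F{\left(B,j \right)} = \frac{j + j}{B + j} = \frac{2 j}{B + j}$)
$g{\left(-21 \right)} \left(F{\left(-3,20 \right)} + f\right) = \left(1 - \frac{\sqrt{6}}{2}\right) \left(2 \cdot 20 \frac{1}{-3 + 20} + 28\right) = \left(1 - \frac{\sqrt{6}}{2}\right) \left(2 \cdot 20 \cdot \frac{1}{17} + 28\right) = \left(1 - \frac{\sqrt{6}}{2}\right) \left(\frac{40}{17} + 28\right) = \left(1 - \frac{\sqrt{6}}{2}\right) \frac{516}{17} = \frac{516}{17} - \frac{258 \sqrt{6}}{17}$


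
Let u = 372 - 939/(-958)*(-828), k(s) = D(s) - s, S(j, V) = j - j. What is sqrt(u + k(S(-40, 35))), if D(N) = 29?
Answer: I*sqrt(94203493)/479 ≈ 20.263*I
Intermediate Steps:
S(j, V) = 0
k(s) = 29 - s
u = -210558/479 (u = 372 - 939*(-1/958)*(-828) = 372 + (939/958)*(-828) = 372 - 388746/479 = -210558/479 ≈ -439.58)
sqrt(u + k(S(-40, 35))) = sqrt(-210558/479 + (29 - 1*0)) = sqrt(-210558/479 + (29 + 0)) = sqrt(-210558/479 + 29) = sqrt(-196667/479) = I*sqrt(94203493)/479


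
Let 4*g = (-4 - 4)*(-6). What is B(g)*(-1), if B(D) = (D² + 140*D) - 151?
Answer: -1673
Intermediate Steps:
g = 12 (g = ((-4 - 4)*(-6))/4 = (-8*(-6))/4 = (¼)*48 = 12)
B(D) = -151 + D² + 140*D
B(g)*(-1) = (-151 + 12² + 140*12)*(-1) = (-151 + 144 + 1680)*(-1) = 1673*(-1) = -1673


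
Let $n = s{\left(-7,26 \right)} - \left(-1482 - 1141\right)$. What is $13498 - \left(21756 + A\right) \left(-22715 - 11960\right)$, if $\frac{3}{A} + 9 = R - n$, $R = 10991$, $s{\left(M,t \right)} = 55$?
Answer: $\frac{2088186979539}{2768} \approx 7.544 \cdot 10^{8}$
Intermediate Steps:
$n = 2678$ ($n = 55 - \left(-1482 - 1141\right) = 55 - -2623 = 55 + 2623 = 2678$)
$A = \frac{1}{2768}$ ($A = \frac{3}{-9 + \left(10991 - 2678\right)} = \frac{3}{-9 + 8313} = \frac{3}{8304} = 3 \cdot \frac{1}{8304} = \frac{1}{2768} \approx 0.00036127$)
$13498 - \left(21756 + A\right) \left(-22715 - 11960\right) = 13498 - \left(21756 + \frac{1}{2768}\right) \left(-22715 - 11960\right) = 13498 - \frac{60220609}{2768} \left(-34675\right) = 13498 - - \frac{2088149617075}{2768} = 13498 + \frac{2088149617075}{2768} = \frac{2088186979539}{2768}$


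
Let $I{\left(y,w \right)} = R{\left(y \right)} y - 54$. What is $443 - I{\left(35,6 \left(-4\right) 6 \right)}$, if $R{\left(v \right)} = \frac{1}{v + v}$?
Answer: $\frac{993}{2} \approx 496.5$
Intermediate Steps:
$R{\left(v \right)} = \frac{1}{2 v}$
$I{\left(y,w \right)} = - \frac{107}{2}$ ($I{\left(y,w \right)} = \frac{1}{2 y} y - 54 = \frac{1}{2} - 54 = - \frac{107}{2}$)
$443 - I{\left(35,6 \left(-4\right) 6 \right)} = 443 - - \frac{107}{2} = 443 + \frac{107}{2} = \frac{993}{2}$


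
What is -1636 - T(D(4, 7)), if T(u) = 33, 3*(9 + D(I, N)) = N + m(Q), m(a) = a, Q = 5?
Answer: -1669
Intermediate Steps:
D(I, N) = -22/3 + N/3 (D(I, N) = -9 + (N + 5)/3 = -9 + (5 + N)/3 = -9 + (5/3 + N/3) = -22/3 + N/3)
-1636 - T(D(4, 7)) = -1636 - 1*33 = -1636 - 33 = -1669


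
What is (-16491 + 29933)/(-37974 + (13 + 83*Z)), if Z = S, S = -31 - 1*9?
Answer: -13442/41281 ≈ -0.32562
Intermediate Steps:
S = -40 (S = -31 - 9 = -40)
Z = -40
(-16491 + 29933)/(-37974 + (13 + 83*Z)) = (-16491 + 29933)/(-37974 + (13 + 83*(-40))) = 13442/(-37974 + (13 - 3320)) = 13442/(-37974 - 3307) = 13442/(-41281) = 13442*(-1/41281) = -13442/41281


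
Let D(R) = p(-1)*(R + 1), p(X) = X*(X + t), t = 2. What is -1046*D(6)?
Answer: 7322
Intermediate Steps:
p(X) = X*(2 + X) (p(X) = X*(X + 2) = X*(2 + X))
D(R) = -1 - R (D(R) = (-(2 - 1))*(R + 1) = (-1*1)*(1 + R) = -(1 + R) = -1 - R)
-1046*D(6) = -1046*(-1 - 1*6) = -1046*(-1 - 6) = -1046*(-7) = 7322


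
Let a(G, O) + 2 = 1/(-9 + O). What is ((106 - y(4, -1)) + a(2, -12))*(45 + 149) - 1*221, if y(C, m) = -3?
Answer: 431083/21 ≈ 20528.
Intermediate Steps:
a(G, O) = -2 + 1/(-9 + O)
((106 - y(4, -1)) + a(2, -12))*(45 + 149) - 1*221 = ((106 - 1*(-3)) + (19 - 2*(-12))/(-9 - 12))*(45 + 149) - 1*221 = ((106 + 3) + (19 + 24)/(-21))*194 - 221 = (109 - 1/21*43)*194 - 221 = (109 - 43/21)*194 - 221 = (2246/21)*194 - 221 = 435724/21 - 221 = 431083/21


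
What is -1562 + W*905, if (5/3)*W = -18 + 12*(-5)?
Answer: -43916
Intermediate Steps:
W = -234/5 (W = 3*(-18 + 12*(-5))/5 = 3*(-18 - 60)/5 = (⅗)*(-78) = -234/5 ≈ -46.800)
-1562 + W*905 = -1562 - 234/5*905 = -1562 - 42354 = -43916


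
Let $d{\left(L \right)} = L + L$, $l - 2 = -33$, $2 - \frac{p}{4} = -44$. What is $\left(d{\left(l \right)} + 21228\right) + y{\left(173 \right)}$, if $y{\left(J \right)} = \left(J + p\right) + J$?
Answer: $21696$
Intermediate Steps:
$p = 184$ ($p = 8 - -176 = 8 + 176 = 184$)
$l = -31$ ($l = 2 - 33 = -31$)
$y{\left(J \right)} = 184 + 2 J$ ($y{\left(J \right)} = \left(J + 184\right) + J = \left(184 + J\right) + J = 184 + 2 J$)
$d{\left(L \right)} = 2 L$
$\left(d{\left(l \right)} + 21228\right) + y{\left(173 \right)} = \left(2 \left(-31\right) + 21228\right) + \left(184 + 2 \cdot 173\right) = \left(-62 + 21228\right) + \left(184 + 346\right) = 21166 + 530 = 21696$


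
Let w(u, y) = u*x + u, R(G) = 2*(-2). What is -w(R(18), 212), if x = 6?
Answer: 28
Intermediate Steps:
R(G) = -4
w(u, y) = 7*u (w(u, y) = u*6 + u = 6*u + u = 7*u)
-w(R(18), 212) = -7*(-4) = -1*(-28) = 28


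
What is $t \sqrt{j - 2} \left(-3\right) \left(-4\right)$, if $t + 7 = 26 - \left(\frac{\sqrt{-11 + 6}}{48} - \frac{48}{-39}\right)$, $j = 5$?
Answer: $\frac{\sqrt{3} \left(11088 - 13 i \sqrt{5}\right)}{52} \approx 369.33 - 0.96825 i$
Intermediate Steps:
$t = \frac{231}{13} - \frac{i \sqrt{5}}{48}$ ($t = -7 - \left(-26 + \frac{16}{13} + \frac{\sqrt{-11 + 6}}{48}\right) = -7 - \left(-26 + \frac{16}{13} + \sqrt{-5} \cdot \frac{1}{48}\right) = -7 + \left(26 - \left(i \sqrt{5} \cdot \frac{1}{48} + \frac{16}{13}\right)\right) = -7 + \left(26 - \left(\frac{i \sqrt{5}}{48} + \frac{16}{13}\right)\right) = -7 + \left(26 - \left(\frac{16}{13} + \frac{i \sqrt{5}}{48}\right)\right) = -7 + \left(\frac{322}{13} - \frac{i \sqrt{5}}{48}\right) = \frac{231}{13} - \frac{i \sqrt{5}}{48} \approx 17.769 - 0.046585 i$)
$t \sqrt{j - 2} \left(-3\right) \left(-4\right) = \left(\frac{231}{13} - \frac{i \sqrt{5}}{48}\right) \sqrt{5 - 2} \left(-3\right) \left(-4\right) = \left(\frac{231}{13} - \frac{i \sqrt{5}}{48}\right) \sqrt{3} \left(-3\right) \left(-4\right) = \left(\frac{231}{13} - \frac{i \sqrt{5}}{48}\right) - 3 \sqrt{3} \left(-4\right) = \left(\frac{231}{13} - \frac{i \sqrt{5}}{48}\right) 12 \sqrt{3} = 12 \sqrt{3} \left(\frac{231}{13} - \frac{i \sqrt{5}}{48}\right)$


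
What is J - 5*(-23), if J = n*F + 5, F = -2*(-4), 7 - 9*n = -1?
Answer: 1144/9 ≈ 127.11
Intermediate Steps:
n = 8/9 (n = 7/9 - ⅑*(-1) = 7/9 + ⅑ = 8/9 ≈ 0.88889)
F = 8
J = 109/9 (J = (8/9)*8 + 5 = 64/9 + 5 = 109/9 ≈ 12.111)
J - 5*(-23) = 109/9 - 5*(-23) = 109/9 + 115 = 1144/9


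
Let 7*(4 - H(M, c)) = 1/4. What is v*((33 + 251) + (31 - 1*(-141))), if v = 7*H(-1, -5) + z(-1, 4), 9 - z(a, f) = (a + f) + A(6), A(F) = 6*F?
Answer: -1026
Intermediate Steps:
H(M, c) = 111/28 (H(M, c) = 4 - ⅐/4 = 4 - ⅐*¼ = 4 - 1/28 = 111/28)
z(a, f) = -27 - a - f (z(a, f) = 9 - ((a + f) + 6*6) = 9 - ((a + f) + 36) = 9 - (36 + a + f) = 9 + (-36 - a - f) = -27 - a - f)
v = -9/4 (v = 7*(111/28) + (-27 - 1*(-1) - 1*4) = 111/4 + (-27 + 1 - 4) = 111/4 - 30 = -9/4 ≈ -2.2500)
v*((33 + 251) + (31 - 1*(-141))) = -9*((33 + 251) + (31 - 1*(-141)))/4 = -9*(284 + (31 + 141))/4 = -9*(284 + 172)/4 = -9/4*456 = -1026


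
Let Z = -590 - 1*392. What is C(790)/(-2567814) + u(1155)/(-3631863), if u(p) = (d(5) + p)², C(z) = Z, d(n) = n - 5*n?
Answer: -550725950114/1554324776247 ≈ -0.35432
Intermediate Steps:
Z = -982 (Z = -590 - 392 = -982)
d(n) = -4*n
C(z) = -982
u(p) = (-20 + p)² (u(p) = (-4*5 + p)² = (-20 + p)²)
C(790)/(-2567814) + u(1155)/(-3631863) = -982/(-2567814) + (-20 + 1155)²/(-3631863) = -982*(-1/2567814) + 1135²*(-1/3631863) = 491/1283907 + 1288225*(-1/3631863) = 491/1283907 - 1288225/3631863 = -550725950114/1554324776247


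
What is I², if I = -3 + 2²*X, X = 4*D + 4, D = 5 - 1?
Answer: 5929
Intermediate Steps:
D = 4
X = 20 (X = 4*4 + 4 = 16 + 4 = 20)
I = 77 (I = -3 + 2²*20 = -3 + 4*20 = -3 + 80 = 77)
I² = 77² = 5929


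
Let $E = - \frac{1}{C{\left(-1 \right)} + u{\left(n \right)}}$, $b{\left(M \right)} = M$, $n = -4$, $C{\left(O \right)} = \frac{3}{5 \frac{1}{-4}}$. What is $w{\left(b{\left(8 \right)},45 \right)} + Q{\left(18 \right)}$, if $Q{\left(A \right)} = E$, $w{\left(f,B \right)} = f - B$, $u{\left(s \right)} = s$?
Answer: $- \frac{1179}{32} \approx -36.844$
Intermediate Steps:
$C{\left(O \right)} = - \frac{12}{5}$ ($C{\left(O \right)} = \frac{3}{5 \left(- \frac{1}{4}\right)} = \frac{3}{- \frac{5}{4}} = 3 \left(- \frac{4}{5}\right) = - \frac{12}{5}$)
$E = \frac{5}{32}$ ($E = - \frac{1}{- \frac{12}{5} - 4} = - \frac{1}{- \frac{32}{5}} = \left(-1\right) \left(- \frac{5}{32}\right) = \frac{5}{32} \approx 0.15625$)
$Q{\left(A \right)} = \frac{5}{32}$
$w{\left(b{\left(8 \right)},45 \right)} + Q{\left(18 \right)} = \left(8 - 45\right) + \frac{5}{32} = -37 + \frac{5}{32} = - \frac{1179}{32}$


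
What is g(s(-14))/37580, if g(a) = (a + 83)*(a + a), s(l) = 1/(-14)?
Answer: -1161/3682840 ≈ -0.00031525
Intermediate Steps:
s(l) = -1/14
g(a) = 2*a*(83 + a) (g(a) = (83 + a)*(2*a) = 2*a*(83 + a))
g(s(-14))/37580 = (2*(-1/14)*(83 - 1/14))/37580 = (2*(-1/14)*(1161/14))*(1/37580) = -1161/98*1/37580 = -1161/3682840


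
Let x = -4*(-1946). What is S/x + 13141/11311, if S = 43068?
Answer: 147357923/22011206 ≈ 6.6947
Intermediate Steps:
x = 7784
S/x + 13141/11311 = 43068/7784 + 13141/11311 = 43068*(1/7784) + 13141*(1/11311) = 10767/1946 + 13141/11311 = 147357923/22011206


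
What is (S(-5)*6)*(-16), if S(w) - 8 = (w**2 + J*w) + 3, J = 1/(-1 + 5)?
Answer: -3336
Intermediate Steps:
J = 1/4 ≈ 0.25000
S(w) = 11 + w**2 + w/4 (S(w) = 8 + ((w**2 + w/4) + 3) = 8 + (3 + w**2 + w/4) = 11 + w**2 + w/4)
(S(-5)*6)*(-16) = ((11 + (-5)**2 + (1/4)*(-5))*6)*(-16) = ((11 + 25 - 5/4)*6)*(-16) = ((139/4)*6)*(-16) = (417/2)*(-16) = -3336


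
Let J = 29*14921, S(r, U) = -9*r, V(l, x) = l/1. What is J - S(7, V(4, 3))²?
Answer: 428740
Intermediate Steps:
V(l, x) = l (V(l, x) = l*1 = l)
J = 432709
J - S(7, V(4, 3))² = 432709 - (-9*7)² = 432709 - 1*(-63)² = 432709 - 1*3969 = 432709 - 3969 = 428740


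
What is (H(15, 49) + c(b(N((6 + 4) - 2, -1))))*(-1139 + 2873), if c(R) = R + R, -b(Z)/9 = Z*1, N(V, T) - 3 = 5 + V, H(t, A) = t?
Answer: -473382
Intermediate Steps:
N(V, T) = 8 + V (N(V, T) = 3 + (5 + V) = 8 + V)
b(Z) = -9*Z
c(R) = 2*R
(H(15, 49) + c(b(N((6 + 4) - 2, -1))))*(-1139 + 2873) = (15 + 2*(-9*(8 + ((6 + 4) - 2))))*(-1139 + 2873) = (15 + 2*(-9*(8 + (10 - 2))))*1734 = (15 + 2*(-9*(8 + 8)))*1734 = (15 + 2*(-9*16))*1734 = (15 + 2*(-144))*1734 = (15 - 288)*1734 = -273*1734 = -473382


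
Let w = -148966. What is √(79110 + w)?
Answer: 4*I*√4366 ≈ 264.3*I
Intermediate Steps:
√(79110 + w) = √(79110 - 148966) = √(-69856) = 4*I*√4366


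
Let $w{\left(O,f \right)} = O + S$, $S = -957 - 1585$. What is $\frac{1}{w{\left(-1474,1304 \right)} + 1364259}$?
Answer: $\frac{1}{1360243} \approx 7.3516 \cdot 10^{-7}$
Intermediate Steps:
$S = -2542$ ($S = -957 - 1585 = -2542$)
$w{\left(O,f \right)} = -2542 + O$ ($w{\left(O,f \right)} = O - 2542 = -2542 + O$)
$\frac{1}{w{\left(-1474,1304 \right)} + 1364259} = \frac{1}{\left(-2542 - 1474\right) + 1364259} = \frac{1}{-4016 + 1364259} = \frac{1}{1360243}$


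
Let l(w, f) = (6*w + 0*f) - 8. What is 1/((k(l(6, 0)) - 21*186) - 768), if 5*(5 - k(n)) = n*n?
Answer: -5/24129 ≈ -0.00020722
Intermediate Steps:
l(w, f) = -8 + 6*w (l(w, f) = (6*w + 0) - 8 = 6*w - 8 = -8 + 6*w)
k(n) = 5 - n²/5 (k(n) = 5 - n*n/5 = 5 - n²/5)
1/((k(l(6, 0)) - 21*186) - 768) = 1/(((5 - (-8 + 6*6)²/5) - 21*186) - 768) = 1/(((5 - (-8 + 36)²/5) - 3906) - 768) = 1/(((5 - ⅕*28²) - 3906) - 768) = 1/(((5 - ⅕*784) - 3906) - 768) = 1/(((5 - 784/5) - 3906) - 768) = 1/((-759/5 - 3906) - 768) = 1/(-20289/5 - 768) = 1/(-24129/5) = -5/24129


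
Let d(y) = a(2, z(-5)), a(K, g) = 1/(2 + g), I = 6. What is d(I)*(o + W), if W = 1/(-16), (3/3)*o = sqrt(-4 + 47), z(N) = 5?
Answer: -1/112 + sqrt(43)/7 ≈ 0.92785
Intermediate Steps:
o = sqrt(43) (o = sqrt(-4 + 47) = sqrt(43) ≈ 6.5574)
W = -1/16 ≈ -0.062500
d(y) = 1/7 (d(y) = 1/(2 + 5) = 1/7)
d(I)*(o + W) = (sqrt(43) - 1/16)/7 = (-1/16 + sqrt(43))/7 = -1/112 + sqrt(43)/7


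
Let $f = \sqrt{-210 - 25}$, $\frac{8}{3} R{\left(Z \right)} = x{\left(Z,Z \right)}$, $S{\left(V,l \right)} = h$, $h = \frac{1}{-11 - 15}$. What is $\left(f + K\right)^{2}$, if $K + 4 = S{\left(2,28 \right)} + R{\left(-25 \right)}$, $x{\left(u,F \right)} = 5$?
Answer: $\frac{\left(225 - 104 i \sqrt{235}\right)^{2}}{10816} \approx -230.32 - 66.33 i$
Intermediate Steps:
$h = - \frac{1}{26}$ ($h = \frac{1}{-26} = - \frac{1}{26} \approx -0.038462$)
$S{\left(V,l \right)} = - \frac{1}{26}$
$R{\left(Z \right)} = \frac{15}{8}$ ($R{\left(Z \right)} = \frac{3}{8} \cdot 5 = \frac{15}{8}$)
$f = i \sqrt{235}$ ($f = \sqrt{-235} = i \sqrt{235} \approx 15.33 i$)
$K = - \frac{225}{104}$ ($K = -4 + \left(- \frac{1}{26} + \frac{15}{8}\right) = -4 + \frac{191}{104} = - \frac{225}{104} \approx -2.1635$)
$\left(f + K\right)^{2} = \left(i \sqrt{235} - \frac{225}{104}\right)^{2} = \left(- \frac{225}{104} + i \sqrt{235}\right)^{2}$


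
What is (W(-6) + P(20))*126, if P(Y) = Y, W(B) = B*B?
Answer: 7056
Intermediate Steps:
W(B) = B**2
(W(-6) + P(20))*126 = ((-6)**2 + 20)*126 = (36 + 20)*126 = 56*126 = 7056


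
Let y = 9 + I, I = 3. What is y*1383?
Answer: 16596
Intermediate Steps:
y = 12 (y = 9 + 3 = 12)
y*1383 = 12*1383 = 16596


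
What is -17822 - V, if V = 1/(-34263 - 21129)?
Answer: -987196223/55392 ≈ -17822.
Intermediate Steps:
V = -1/55392 (V = 1/(-55392) = -1/55392 ≈ -1.8053e-5)
-17822 - V = -17822 - 1*(-1/55392) = -17822 + 1/55392 = -987196223/55392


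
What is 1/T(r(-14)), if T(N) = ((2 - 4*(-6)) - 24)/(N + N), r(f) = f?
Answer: -14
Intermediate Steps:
T(N) = 1/N (T(N) = ((2 + 24) - 24)/((2*N)) = (26 - 24)*(1/(2*N)) = 2*(1/(2*N)) = 1/N)
1/T(r(-14)) = 1/(1/(-14)) = 1/(-1/14) = -14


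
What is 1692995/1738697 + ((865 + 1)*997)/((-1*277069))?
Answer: -1032118035539/481739039093 ≈ -2.1425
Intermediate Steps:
1692995/1738697 + ((865 + 1)*997)/((-1*277069)) = 1692995*(1/1738697) + (866*997)/(-277069) = 1692995/1738697 + 863402*(-1/277069) = 1692995/1738697 - 863402/277069 = -1032118035539/481739039093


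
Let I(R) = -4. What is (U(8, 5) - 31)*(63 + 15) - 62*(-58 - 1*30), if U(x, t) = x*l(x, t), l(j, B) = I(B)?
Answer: 542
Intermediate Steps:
l(j, B) = -4
U(x, t) = -4*x (U(x, t) = x*(-4) = -4*x)
(U(8, 5) - 31)*(63 + 15) - 62*(-58 - 1*30) = (-4*8 - 31)*(63 + 15) - 62*(-58 - 1*30) = (-32 - 31)*78 - 62*(-58 - 30) = -63*78 - 62*(-88) = -4914 + 5456 = 542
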